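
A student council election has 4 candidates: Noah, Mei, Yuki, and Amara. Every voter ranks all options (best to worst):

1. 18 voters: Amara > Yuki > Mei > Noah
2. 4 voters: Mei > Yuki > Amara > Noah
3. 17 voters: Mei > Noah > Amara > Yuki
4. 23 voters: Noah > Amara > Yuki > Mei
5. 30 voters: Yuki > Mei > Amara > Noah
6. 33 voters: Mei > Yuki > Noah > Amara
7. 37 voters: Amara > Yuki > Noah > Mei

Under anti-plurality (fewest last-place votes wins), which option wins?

Last-place votes: Noah 52, Mei 60, Yuki 17, Amara 33.
Yuki is ranked last by the fewest voters, so Yuki wins.

Yuki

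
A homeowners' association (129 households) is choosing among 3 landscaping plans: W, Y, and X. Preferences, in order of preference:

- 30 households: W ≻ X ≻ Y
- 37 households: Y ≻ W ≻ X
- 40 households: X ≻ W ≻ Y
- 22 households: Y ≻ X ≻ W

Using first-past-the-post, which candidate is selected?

First-place votes: W 30, Y 59, X 40.
Y has the most first-place votes.

Y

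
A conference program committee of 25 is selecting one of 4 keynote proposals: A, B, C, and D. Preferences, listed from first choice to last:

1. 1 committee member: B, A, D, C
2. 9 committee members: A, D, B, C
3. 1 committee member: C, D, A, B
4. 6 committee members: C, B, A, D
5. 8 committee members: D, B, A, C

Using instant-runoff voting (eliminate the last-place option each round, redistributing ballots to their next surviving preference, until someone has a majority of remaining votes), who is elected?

A

Round 1: A 9, B 1, C 7, D 8. Eliminate B.
Round 2: A 10, C 7, D 8. Eliminate C.
Round 3: A 16, D 9. A has a majority.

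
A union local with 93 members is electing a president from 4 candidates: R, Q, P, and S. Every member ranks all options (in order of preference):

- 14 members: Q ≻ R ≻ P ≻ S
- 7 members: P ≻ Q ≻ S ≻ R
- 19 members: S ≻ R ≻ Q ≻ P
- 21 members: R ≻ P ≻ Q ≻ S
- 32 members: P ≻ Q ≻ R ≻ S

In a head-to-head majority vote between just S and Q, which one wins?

Q

Voters preferring S to Q: 19; preferring Q to S: 74.
Q wins the head-to-head.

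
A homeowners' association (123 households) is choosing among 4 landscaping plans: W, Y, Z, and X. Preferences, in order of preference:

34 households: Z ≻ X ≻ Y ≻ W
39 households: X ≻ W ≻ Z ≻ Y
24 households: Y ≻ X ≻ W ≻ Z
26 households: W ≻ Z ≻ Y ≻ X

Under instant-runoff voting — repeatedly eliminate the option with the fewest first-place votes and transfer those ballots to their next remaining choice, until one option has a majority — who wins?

X

Round 1: W 26, Y 24, Z 34, X 39. Eliminate Y.
Round 2: W 26, Z 34, X 63. X has a majority.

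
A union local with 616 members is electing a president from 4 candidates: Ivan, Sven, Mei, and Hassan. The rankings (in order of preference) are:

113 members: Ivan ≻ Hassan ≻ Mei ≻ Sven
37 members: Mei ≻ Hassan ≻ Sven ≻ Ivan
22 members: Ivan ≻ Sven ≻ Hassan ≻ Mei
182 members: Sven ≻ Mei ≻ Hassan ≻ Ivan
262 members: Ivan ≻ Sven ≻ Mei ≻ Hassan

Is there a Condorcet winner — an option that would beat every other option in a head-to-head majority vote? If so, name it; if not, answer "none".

Ivan vs Sven: 397–219 for Ivan.
Ivan vs Mei: 397–219 for Ivan.
Ivan vs Hassan: 397–219 for Ivan.
Ivan beats every other option head-to-head.

Ivan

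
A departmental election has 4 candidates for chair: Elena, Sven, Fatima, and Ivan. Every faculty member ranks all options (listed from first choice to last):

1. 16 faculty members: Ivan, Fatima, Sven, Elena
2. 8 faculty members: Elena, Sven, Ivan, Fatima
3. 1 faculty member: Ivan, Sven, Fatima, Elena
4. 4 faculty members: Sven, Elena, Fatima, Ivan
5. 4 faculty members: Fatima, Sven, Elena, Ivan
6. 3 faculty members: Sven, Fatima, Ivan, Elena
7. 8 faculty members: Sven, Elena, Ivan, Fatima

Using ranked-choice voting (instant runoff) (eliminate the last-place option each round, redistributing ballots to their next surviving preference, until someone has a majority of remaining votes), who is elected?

Sven

Round 1: Elena 8, Sven 15, Fatima 4, Ivan 17. Eliminate Fatima.
Round 2: Elena 8, Sven 19, Ivan 17. Eliminate Elena.
Round 3: Sven 27, Ivan 17. Sven has a majority.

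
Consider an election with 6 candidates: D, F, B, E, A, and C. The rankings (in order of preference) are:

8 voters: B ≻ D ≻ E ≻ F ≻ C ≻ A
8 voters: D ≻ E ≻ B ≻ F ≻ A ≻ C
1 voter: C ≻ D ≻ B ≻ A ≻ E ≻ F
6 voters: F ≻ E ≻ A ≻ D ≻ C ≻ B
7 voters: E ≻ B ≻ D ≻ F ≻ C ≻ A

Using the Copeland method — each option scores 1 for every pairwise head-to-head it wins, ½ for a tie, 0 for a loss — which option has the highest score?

D

D: beats F, E, A, and C; ties B → score 4.5.
F: beats A and C; loses to D, B, and E → score 2.
B: beats F, A, and C; ties D; loses to E → score 3.5.
E: beats F, B, A, and C; loses to D → score 4.
A: loses to D, F, B, E, and C → score 0.
C: beats A; loses to D, F, B, and E → score 1.
D has the best pairwise record.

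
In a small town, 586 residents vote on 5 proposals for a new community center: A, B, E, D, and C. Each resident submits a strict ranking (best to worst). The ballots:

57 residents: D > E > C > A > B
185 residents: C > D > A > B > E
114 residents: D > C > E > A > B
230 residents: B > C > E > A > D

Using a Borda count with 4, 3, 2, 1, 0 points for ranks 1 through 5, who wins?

C

A: 57·1 + 185·2 + 114·1 + 230·1 = 771
B: 57·0 + 185·1 + 114·0 + 230·4 = 1105
E: 57·3 + 185·0 + 114·2 + 230·2 = 859
D: 57·4 + 185·3 + 114·4 + 230·0 = 1239
C: 57·2 + 185·4 + 114·3 + 230·3 = 1886
C has the highest Borda score (1886).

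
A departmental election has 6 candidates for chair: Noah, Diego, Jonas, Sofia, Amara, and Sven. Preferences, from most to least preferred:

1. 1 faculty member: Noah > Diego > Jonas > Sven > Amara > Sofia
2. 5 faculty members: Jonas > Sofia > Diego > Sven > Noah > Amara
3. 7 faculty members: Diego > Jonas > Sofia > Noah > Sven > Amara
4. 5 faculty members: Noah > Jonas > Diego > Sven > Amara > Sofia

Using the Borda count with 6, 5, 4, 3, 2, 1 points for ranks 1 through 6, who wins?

Noah: 1·6 + 5·2 + 7·3 + 5·6 = 67
Diego: 1·5 + 5·4 + 7·6 + 5·4 = 87
Jonas: 1·4 + 5·6 + 7·5 + 5·5 = 94
Sofia: 1·1 + 5·5 + 7·4 + 5·1 = 59
Amara: 1·2 + 5·1 + 7·1 + 5·2 = 24
Sven: 1·3 + 5·3 + 7·2 + 5·3 = 47
Jonas has the highest Borda score (94).

Jonas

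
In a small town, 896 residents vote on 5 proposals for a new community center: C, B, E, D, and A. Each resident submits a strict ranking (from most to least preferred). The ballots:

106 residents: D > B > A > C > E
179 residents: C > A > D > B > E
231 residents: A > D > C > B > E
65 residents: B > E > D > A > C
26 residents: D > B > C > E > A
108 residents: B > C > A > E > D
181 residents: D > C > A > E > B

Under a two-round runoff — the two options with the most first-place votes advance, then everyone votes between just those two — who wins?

A

Round 1 first-place votes: C 179, B 173, E 0, D 313, A 231.
D and A advance.
Runoff: D is preferred to A by 378 voters; A by 518.
A wins the runoff.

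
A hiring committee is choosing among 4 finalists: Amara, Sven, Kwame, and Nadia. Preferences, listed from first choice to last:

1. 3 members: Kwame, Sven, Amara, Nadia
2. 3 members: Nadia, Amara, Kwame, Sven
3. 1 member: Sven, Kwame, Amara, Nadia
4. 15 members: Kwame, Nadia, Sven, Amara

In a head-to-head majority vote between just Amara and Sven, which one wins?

Sven

Voters preferring Amara to Sven: 3; preferring Sven to Amara: 19.
Sven wins the head-to-head.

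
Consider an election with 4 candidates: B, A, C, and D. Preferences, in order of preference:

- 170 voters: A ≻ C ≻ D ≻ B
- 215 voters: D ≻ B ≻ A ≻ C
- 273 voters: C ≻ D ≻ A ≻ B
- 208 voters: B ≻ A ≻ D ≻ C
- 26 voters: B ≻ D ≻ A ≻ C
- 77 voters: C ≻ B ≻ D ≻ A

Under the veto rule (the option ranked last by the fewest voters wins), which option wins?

Last-place votes: B 443, A 77, C 449, D 0.
D is ranked last by the fewest voters, so D wins.

D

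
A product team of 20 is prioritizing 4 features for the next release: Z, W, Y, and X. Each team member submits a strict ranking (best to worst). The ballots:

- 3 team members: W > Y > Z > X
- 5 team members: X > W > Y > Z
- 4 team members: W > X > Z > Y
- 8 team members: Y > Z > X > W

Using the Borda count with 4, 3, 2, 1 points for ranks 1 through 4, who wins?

Z: 3·2 + 5·1 + 4·2 + 8·3 = 43
W: 3·4 + 5·3 + 4·4 + 8·1 = 51
Y: 3·3 + 5·2 + 4·1 + 8·4 = 55
X: 3·1 + 5·4 + 4·3 + 8·2 = 51
Y has the highest Borda score (55).

Y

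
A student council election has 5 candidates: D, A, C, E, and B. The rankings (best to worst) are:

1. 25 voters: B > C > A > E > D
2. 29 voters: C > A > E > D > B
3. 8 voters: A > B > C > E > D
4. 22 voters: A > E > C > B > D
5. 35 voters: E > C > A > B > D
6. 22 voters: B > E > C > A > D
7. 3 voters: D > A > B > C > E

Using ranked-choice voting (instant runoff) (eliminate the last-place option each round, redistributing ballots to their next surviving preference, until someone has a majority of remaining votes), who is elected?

Round 1: D 3, A 30, C 29, E 35, B 47. Eliminate D.
Round 2: A 33, C 29, E 35, B 47. Eliminate C.
Round 3: A 62, E 35, B 47. Eliminate E.
Round 4: A 97, B 47. A has a majority.

A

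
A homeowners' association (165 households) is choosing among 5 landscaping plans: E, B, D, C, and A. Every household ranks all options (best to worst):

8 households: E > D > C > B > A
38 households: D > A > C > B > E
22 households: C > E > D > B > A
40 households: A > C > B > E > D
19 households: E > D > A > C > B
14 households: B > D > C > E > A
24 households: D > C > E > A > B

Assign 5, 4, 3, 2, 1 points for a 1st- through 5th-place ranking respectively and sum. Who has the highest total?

E: 8·5 + 38·1 + 22·4 + 40·2 + 19·5 + 14·2 + 24·3 = 441
B: 8·2 + 38·2 + 22·2 + 40·3 + 19·1 + 14·5 + 24·1 = 369
D: 8·4 + 38·5 + 22·3 + 40·1 + 19·4 + 14·4 + 24·5 = 580
C: 8·3 + 38·3 + 22·5 + 40·4 + 19·2 + 14·3 + 24·4 = 584
A: 8·1 + 38·4 + 22·1 + 40·5 + 19·3 + 14·1 + 24·2 = 501
C has the highest Borda score (584).

C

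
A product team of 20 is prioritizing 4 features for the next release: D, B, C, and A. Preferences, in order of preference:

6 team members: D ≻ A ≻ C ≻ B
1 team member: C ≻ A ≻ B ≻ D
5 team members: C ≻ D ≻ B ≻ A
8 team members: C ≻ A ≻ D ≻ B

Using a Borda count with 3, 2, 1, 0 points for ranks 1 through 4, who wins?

C

D: 6·3 + 1·0 + 5·2 + 8·1 = 36
B: 6·0 + 1·1 + 5·1 + 8·0 = 6
C: 6·1 + 1·3 + 5·3 + 8·3 = 48
A: 6·2 + 1·2 + 5·0 + 8·2 = 30
C has the highest Borda score (48).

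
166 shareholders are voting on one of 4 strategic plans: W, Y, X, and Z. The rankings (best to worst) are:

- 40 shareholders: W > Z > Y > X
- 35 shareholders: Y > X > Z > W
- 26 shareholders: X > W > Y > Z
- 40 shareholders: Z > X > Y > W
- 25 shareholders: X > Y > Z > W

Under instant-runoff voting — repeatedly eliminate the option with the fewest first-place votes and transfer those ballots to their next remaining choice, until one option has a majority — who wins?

Round 1: W 40, Y 35, X 51, Z 40. Eliminate Y.
Round 2: W 40, X 86, Z 40. X has a majority.

X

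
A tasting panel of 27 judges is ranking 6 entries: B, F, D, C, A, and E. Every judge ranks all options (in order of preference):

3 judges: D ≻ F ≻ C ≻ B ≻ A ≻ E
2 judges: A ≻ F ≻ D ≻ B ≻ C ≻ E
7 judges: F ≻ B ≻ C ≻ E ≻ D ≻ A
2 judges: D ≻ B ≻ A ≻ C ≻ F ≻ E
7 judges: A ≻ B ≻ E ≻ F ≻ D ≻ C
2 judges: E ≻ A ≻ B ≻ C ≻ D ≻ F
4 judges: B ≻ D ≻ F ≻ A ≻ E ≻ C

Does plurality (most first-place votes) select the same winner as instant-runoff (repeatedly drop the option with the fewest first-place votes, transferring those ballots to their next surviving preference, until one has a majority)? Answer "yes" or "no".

Plurality — first-place votes: B 4, F 7, D 5, C 0, A 9, E 2. Winner: A.
Instant-runoff — R1 B 4, F 7, D 5, C 0, A 9, E 2 (C out); R2 B 4, F 7, D 5, A 9, E 2 (E out); R3 B 4, F 7, D 5, A 11 (B out); R4 F 7, D 9, A 11 (F out); R5 D 16, A 11 (D winner). Winner: D.
The two methods disagree.

no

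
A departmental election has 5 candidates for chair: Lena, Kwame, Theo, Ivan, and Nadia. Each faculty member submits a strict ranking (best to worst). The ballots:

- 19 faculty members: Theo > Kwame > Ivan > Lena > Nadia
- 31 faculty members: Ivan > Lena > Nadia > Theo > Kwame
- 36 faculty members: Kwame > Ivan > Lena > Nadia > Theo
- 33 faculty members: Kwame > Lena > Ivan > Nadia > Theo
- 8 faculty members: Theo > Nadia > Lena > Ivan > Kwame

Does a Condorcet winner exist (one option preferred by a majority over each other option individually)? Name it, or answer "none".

Kwame vs Lena: 88–39 for Kwame.
Kwame vs Theo: 69–58 for Kwame.
Kwame vs Ivan: 88–39 for Kwame.
Kwame vs Nadia: 88–39 for Kwame.
Kwame beats every other option head-to-head.

Kwame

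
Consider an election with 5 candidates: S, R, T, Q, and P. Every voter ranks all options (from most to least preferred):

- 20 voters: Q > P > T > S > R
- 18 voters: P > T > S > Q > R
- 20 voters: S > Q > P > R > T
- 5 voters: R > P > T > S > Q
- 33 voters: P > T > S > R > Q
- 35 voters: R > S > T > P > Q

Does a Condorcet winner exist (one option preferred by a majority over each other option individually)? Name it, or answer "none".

P

P vs S: 76–55 for P.
P vs R: 91–40 for P.
P vs T: 96–35 for P.
P vs Q: 91–40 for P.
P beats every other option head-to-head.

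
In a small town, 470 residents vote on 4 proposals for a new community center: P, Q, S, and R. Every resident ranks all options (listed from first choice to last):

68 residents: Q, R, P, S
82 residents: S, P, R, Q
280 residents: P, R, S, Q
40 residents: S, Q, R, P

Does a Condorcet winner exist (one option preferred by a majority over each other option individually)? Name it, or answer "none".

P

P vs Q: 362–108 for P.
P vs S: 348–122 for P.
P vs R: 362–108 for P.
P beats every other option head-to-head.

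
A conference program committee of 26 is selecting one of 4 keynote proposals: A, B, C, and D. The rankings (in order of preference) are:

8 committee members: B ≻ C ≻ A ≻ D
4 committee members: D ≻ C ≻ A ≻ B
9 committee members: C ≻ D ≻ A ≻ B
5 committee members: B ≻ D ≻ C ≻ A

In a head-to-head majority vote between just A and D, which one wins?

Voters preferring A to D: 8; preferring D to A: 18.
D wins the head-to-head.

D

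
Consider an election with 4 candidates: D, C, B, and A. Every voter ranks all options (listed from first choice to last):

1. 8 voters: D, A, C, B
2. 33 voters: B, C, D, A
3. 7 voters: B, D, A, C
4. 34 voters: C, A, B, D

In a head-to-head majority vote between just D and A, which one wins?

Voters preferring D to A: 48; preferring A to D: 34.
D wins the head-to-head.

D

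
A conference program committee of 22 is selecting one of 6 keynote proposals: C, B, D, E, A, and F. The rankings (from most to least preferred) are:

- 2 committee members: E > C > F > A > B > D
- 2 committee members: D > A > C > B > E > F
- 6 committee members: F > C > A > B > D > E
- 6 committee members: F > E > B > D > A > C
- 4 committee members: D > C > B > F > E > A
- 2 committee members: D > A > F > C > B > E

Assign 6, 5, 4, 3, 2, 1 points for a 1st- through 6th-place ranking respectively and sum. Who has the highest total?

C: 2·5 + 2·4 + 6·5 + 6·1 + 4·5 + 2·3 = 80
B: 2·2 + 2·3 + 6·3 + 6·4 + 4·4 + 2·2 = 72
D: 2·1 + 2·6 + 6·2 + 6·3 + 4·6 + 2·6 = 80
E: 2·6 + 2·2 + 6·1 + 6·5 + 4·2 + 2·1 = 62
A: 2·3 + 2·5 + 6·4 + 6·2 + 4·1 + 2·5 = 66
F: 2·4 + 2·1 + 6·6 + 6·6 + 4·3 + 2·4 = 102
F has the highest Borda score (102).

F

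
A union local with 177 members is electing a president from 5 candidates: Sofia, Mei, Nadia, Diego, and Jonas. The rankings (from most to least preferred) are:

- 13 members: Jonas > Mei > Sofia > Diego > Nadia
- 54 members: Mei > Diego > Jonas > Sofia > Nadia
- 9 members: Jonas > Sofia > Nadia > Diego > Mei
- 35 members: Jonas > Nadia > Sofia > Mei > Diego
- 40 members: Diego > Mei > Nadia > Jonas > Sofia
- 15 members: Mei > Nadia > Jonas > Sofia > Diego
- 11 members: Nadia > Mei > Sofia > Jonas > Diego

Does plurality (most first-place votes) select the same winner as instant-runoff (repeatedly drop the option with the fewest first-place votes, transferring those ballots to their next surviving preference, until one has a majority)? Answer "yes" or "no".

Plurality — first-place votes: Sofia 0, Mei 69, Nadia 11, Diego 40, Jonas 57. Winner: Mei.
Instant-runoff — R1 Sofia 0, Mei 69, Nadia 11, Diego 40, Jonas 57 (Sofia out); R2 Mei 69, Nadia 11, Diego 40, Jonas 57 (Nadia out); R3 Mei 80, Diego 40, Jonas 57 (Diego out); R4 Mei 120, Jonas 57 (Mei winner). Winner: Mei.
The two methods agree.

yes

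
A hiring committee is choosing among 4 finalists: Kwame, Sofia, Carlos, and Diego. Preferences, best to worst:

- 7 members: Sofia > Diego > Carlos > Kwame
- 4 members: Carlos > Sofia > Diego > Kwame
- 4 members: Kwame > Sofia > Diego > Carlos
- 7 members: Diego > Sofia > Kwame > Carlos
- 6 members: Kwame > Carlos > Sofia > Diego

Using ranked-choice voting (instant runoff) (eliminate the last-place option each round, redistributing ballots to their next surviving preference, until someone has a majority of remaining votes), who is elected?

Sofia

Round 1: Kwame 10, Sofia 7, Carlos 4, Diego 7. Eliminate Carlos.
Round 2: Kwame 10, Sofia 11, Diego 7. Eliminate Diego.
Round 3: Kwame 10, Sofia 18. Sofia has a majority.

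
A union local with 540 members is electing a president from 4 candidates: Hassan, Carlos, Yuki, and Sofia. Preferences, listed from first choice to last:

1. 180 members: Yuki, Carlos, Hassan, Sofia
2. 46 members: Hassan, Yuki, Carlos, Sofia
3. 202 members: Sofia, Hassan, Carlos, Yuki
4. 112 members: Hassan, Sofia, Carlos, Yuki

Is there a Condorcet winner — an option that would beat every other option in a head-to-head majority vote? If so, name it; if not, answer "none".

Hassan vs Carlos: 360–180 for Hassan.
Hassan vs Yuki: 360–180 for Hassan.
Hassan vs Sofia: 338–202 for Hassan.
Hassan beats every other option head-to-head.

Hassan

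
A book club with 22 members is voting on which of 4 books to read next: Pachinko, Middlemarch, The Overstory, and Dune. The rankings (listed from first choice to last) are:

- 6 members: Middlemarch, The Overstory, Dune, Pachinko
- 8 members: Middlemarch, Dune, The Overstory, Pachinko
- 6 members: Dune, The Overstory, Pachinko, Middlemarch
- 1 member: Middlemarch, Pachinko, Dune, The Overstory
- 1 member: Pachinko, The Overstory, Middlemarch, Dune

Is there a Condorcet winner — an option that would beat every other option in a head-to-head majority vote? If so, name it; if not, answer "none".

Middlemarch vs Pachinko: 15–7 for Middlemarch.
Middlemarch vs The Overstory: 15–7 for Middlemarch.
Middlemarch vs Dune: 16–6 for Middlemarch.
Middlemarch beats every other option head-to-head.

Middlemarch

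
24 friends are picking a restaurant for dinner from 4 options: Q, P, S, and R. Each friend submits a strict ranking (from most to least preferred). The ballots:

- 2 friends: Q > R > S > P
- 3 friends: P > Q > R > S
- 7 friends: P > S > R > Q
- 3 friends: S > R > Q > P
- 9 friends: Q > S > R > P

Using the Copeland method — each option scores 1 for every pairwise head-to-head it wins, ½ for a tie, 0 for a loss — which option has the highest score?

Q

Q: beats P, S, and R → score 3.
P: loses to Q, S, and R → score 0.
S: beats P and R; loses to Q → score 2.
R: beats P; loses to Q and S → score 1.
Q has the best pairwise record.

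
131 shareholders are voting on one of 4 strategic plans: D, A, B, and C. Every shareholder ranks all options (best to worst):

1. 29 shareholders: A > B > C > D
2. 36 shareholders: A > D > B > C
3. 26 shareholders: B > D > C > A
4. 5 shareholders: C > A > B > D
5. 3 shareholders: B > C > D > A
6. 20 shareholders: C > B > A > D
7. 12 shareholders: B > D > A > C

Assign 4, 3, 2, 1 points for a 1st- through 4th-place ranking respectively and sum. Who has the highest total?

B

D: 29·1 + 36·3 + 26·3 + 5·1 + 3·2 + 20·1 + 12·3 = 282
A: 29·4 + 36·4 + 26·1 + 5·3 + 3·1 + 20·2 + 12·2 = 368
B: 29·3 + 36·2 + 26·4 + 5·2 + 3·4 + 20·3 + 12·4 = 393
C: 29·2 + 36·1 + 26·2 + 5·4 + 3·3 + 20·4 + 12·1 = 267
B has the highest Borda score (393).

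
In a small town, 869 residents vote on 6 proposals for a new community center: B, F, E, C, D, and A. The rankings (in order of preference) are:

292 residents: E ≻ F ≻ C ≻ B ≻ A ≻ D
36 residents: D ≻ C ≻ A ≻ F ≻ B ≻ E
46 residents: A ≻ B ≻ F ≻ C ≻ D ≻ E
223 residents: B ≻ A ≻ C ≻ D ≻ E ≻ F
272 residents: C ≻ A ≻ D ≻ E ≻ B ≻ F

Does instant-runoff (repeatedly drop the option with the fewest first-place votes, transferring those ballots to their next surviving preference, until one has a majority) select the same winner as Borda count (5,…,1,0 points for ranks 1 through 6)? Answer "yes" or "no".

Instant-runoff — R1 B 223, F 0, E 292, C 272, D 36, A 46 (F out); R2 B 223, E 292, C 272, D 36, A 46 (D out); R3 B 223, E 292, C 308, A 46 (A out); R4 B 269, E 292, C 308 (B out); R5 E 292, C 577 (C winner). Winner: C.
Borda — scores: B 2191, F 1378, E 2227, C 3141, D 1488, A 2610. Winner: C.
The two methods agree.

yes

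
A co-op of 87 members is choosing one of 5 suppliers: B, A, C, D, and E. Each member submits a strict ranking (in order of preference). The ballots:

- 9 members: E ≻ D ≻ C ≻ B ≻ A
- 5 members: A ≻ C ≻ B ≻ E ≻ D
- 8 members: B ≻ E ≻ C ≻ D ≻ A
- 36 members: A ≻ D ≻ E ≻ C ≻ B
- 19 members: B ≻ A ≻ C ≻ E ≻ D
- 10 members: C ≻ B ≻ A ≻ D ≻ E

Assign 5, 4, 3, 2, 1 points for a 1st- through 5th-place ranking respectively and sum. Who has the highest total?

B: 9·2 + 5·3 + 8·5 + 36·1 + 19·5 + 10·4 = 244
A: 9·1 + 5·5 + 8·1 + 36·5 + 19·4 + 10·3 = 328
C: 9·3 + 5·4 + 8·3 + 36·2 + 19·3 + 10·5 = 250
D: 9·4 + 5·1 + 8·2 + 36·4 + 19·1 + 10·2 = 240
E: 9·5 + 5·2 + 8·4 + 36·3 + 19·2 + 10·1 = 243
A has the highest Borda score (328).

A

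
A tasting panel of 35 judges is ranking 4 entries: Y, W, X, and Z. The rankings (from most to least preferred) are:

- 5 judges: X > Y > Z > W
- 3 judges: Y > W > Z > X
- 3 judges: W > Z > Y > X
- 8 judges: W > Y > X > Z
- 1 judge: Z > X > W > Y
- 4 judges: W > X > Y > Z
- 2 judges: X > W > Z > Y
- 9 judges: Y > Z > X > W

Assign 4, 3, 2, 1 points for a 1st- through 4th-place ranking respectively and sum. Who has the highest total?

Y: 5·3 + 3·4 + 3·2 + 8·3 + 1·1 + 4·2 + 2·1 + 9·4 = 104
W: 5·1 + 3·3 + 3·4 + 8·4 + 1·2 + 4·4 + 2·3 + 9·1 = 91
X: 5·4 + 3·1 + 3·1 + 8·2 + 1·3 + 4·3 + 2·4 + 9·2 = 83
Z: 5·2 + 3·2 + 3·3 + 8·1 + 1·4 + 4·1 + 2·2 + 9·3 = 72
Y has the highest Borda score (104).

Y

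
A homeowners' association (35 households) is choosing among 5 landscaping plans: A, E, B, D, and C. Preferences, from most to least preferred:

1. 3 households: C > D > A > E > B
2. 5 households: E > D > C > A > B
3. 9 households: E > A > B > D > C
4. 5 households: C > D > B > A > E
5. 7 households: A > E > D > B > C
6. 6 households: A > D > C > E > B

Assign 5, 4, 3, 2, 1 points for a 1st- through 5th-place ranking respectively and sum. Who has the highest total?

A

A: 3·3 + 5·2 + 9·4 + 5·2 + 7·5 + 6·5 = 130
E: 3·2 + 5·5 + 9·5 + 5·1 + 7·4 + 6·2 = 121
B: 3·1 + 5·1 + 9·3 + 5·3 + 7·2 + 6·1 = 70
D: 3·4 + 5·4 + 9·2 + 5·4 + 7·3 + 6·4 = 115
C: 3·5 + 5·3 + 9·1 + 5·5 + 7·1 + 6·3 = 89
A has the highest Borda score (130).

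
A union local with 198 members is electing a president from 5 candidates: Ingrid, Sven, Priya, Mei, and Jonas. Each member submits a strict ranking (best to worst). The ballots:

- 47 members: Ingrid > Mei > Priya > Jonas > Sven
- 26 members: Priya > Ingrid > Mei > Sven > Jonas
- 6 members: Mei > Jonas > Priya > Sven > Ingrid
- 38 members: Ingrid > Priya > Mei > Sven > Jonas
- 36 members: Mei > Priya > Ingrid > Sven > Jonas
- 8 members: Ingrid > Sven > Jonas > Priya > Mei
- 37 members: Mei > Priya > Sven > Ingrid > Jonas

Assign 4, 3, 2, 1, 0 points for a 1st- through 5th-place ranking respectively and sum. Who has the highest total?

Mei

Ingrid: 47·4 + 26·3 + 6·0 + 38·4 + 36·2 + 8·4 + 37·1 = 559
Sven: 47·0 + 26·1 + 6·1 + 38·1 + 36·1 + 8·3 + 37·2 = 204
Priya: 47·2 + 26·4 + 6·2 + 38·3 + 36·3 + 8·1 + 37·3 = 551
Mei: 47·3 + 26·2 + 6·4 + 38·2 + 36·4 + 8·0 + 37·4 = 585
Jonas: 47·1 + 26·0 + 6·3 + 38·0 + 36·0 + 8·2 + 37·0 = 81
Mei has the highest Borda score (585).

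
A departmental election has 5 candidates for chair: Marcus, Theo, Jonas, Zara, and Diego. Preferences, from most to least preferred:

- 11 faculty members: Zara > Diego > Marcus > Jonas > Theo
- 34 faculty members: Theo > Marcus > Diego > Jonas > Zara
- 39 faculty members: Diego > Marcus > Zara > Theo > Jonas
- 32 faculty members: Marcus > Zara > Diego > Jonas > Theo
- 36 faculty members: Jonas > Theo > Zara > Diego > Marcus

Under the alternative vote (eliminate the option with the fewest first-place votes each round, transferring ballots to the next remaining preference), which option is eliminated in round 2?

Marcus

Round 1: Marcus 32, Theo 34, Jonas 36, Zara 11, Diego 39. Eliminate Zara.
Round 2: Marcus 32, Theo 34, Jonas 36, Diego 50. Eliminate Marcus.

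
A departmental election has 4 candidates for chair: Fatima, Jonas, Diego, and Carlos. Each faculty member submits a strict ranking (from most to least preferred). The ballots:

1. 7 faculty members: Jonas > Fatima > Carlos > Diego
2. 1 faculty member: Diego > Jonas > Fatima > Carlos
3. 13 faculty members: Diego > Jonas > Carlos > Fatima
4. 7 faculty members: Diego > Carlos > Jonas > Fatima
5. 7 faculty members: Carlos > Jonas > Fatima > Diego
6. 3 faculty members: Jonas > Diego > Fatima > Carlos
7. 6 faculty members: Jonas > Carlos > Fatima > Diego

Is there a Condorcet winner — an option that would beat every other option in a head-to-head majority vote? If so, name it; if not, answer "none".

Jonas

Jonas vs Fatima: 44–0 for Jonas.
Jonas vs Diego: 23–21 for Jonas.
Jonas vs Carlos: 30–14 for Jonas.
Jonas beats every other option head-to-head.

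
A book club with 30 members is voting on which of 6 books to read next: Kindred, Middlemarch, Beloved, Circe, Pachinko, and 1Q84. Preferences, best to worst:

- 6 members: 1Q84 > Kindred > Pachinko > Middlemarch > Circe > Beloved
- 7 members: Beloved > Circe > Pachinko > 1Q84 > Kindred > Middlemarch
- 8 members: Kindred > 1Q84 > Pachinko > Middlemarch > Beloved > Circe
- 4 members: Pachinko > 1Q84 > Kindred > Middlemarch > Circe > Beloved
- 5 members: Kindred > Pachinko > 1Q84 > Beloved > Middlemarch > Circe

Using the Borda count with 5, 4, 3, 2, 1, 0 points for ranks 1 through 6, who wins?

Kindred

Kindred: 6·4 + 7·1 + 8·5 + 4·3 + 5·5 = 108
Middlemarch: 6·2 + 7·0 + 8·2 + 4·2 + 5·1 = 41
Beloved: 6·0 + 7·5 + 8·1 + 4·0 + 5·2 = 53
Circe: 6·1 + 7·4 + 8·0 + 4·1 + 5·0 = 38
Pachinko: 6·3 + 7·3 + 8·3 + 4·5 + 5·4 = 103
1Q84: 6·5 + 7·2 + 8·4 + 4·4 + 5·3 = 107
Kindred has the highest Borda score (108).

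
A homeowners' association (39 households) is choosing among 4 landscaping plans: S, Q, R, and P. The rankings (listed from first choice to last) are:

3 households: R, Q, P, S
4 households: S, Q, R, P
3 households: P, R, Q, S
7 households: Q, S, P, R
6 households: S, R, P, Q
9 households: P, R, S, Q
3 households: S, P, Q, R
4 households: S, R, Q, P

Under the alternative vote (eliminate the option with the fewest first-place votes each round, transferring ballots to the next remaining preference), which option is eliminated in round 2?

Round 1: S 17, Q 7, R 3, P 12. Eliminate R.
Round 2: S 17, Q 10, P 12. Eliminate Q.

Q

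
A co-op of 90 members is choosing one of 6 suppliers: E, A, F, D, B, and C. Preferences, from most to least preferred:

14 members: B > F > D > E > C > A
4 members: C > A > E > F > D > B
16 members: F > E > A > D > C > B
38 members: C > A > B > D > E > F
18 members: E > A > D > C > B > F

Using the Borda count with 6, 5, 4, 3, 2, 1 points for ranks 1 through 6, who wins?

A

E: 14·3 + 4·4 + 16·5 + 38·2 + 18·6 = 322
A: 14·1 + 4·5 + 16·4 + 38·5 + 18·5 = 378
F: 14·5 + 4·3 + 16·6 + 38·1 + 18·1 = 234
D: 14·4 + 4·2 + 16·3 + 38·3 + 18·4 = 298
B: 14·6 + 4·1 + 16·1 + 38·4 + 18·2 = 292
C: 14·2 + 4·6 + 16·2 + 38·6 + 18·3 = 366
A has the highest Borda score (378).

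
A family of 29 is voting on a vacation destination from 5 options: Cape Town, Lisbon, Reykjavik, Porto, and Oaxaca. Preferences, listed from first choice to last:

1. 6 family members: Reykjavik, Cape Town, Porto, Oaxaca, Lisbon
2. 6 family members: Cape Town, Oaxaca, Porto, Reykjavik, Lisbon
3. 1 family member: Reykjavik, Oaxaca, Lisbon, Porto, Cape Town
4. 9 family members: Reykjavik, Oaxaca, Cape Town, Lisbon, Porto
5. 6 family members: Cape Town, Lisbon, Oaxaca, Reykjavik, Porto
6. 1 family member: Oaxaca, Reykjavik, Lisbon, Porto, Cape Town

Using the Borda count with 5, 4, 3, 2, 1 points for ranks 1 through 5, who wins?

Cape Town

Cape Town: 6·4 + 6·5 + 1·1 + 9·3 + 6·5 + 1·1 = 113
Lisbon: 6·1 + 6·1 + 1·3 + 9·2 + 6·4 + 1·3 = 60
Reykjavik: 6·5 + 6·2 + 1·5 + 9·5 + 6·2 + 1·4 = 108
Porto: 6·3 + 6·3 + 1·2 + 9·1 + 6·1 + 1·2 = 55
Oaxaca: 6·2 + 6·4 + 1·4 + 9·4 + 6·3 + 1·5 = 99
Cape Town has the highest Borda score (113).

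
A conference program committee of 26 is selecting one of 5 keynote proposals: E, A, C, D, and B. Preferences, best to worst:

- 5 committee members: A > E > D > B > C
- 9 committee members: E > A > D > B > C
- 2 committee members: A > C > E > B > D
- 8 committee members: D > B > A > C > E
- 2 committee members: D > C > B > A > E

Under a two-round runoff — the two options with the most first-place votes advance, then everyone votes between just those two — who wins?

Round 1 first-place votes: E 9, A 7, C 0, D 10, B 0.
D and E advance.
Runoff: D is preferred to E by 10 voters; E by 16.
E wins the runoff.

E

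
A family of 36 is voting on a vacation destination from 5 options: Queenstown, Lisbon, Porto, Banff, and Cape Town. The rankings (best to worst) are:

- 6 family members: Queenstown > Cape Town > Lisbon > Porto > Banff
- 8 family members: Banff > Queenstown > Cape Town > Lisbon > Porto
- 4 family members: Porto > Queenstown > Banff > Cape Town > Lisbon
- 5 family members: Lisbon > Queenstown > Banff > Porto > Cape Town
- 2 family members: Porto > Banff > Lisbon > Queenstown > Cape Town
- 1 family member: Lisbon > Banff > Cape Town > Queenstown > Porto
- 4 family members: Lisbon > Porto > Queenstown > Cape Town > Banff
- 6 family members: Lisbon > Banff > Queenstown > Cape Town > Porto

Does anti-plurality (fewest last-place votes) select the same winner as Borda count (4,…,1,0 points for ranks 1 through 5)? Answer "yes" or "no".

yes

Anti-plurality — last-place votes: Queenstown 0, Lisbon 4, Porto 15, Banff 10, Cape Town 7. Winner: Queenstown.
Borda — scores: Queenstown 98, Lisbon 88, Porto 47, Banff 77, Cape Town 50. Winner: Queenstown.
The two methods agree.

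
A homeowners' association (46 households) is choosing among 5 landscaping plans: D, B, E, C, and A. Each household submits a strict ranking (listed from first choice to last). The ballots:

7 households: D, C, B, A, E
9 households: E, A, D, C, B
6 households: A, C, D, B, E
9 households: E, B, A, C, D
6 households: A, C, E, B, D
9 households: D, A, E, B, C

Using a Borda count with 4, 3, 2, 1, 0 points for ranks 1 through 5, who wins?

D: 7·4 + 9·2 + 6·2 + 9·0 + 6·0 + 9·4 = 94
B: 7·2 + 9·0 + 6·1 + 9·3 + 6·1 + 9·1 = 62
E: 7·0 + 9·4 + 6·0 + 9·4 + 6·2 + 9·2 = 102
C: 7·3 + 9·1 + 6·3 + 9·1 + 6·3 + 9·0 = 75
A: 7·1 + 9·3 + 6·4 + 9·2 + 6·4 + 9·3 = 127
A has the highest Borda score (127).

A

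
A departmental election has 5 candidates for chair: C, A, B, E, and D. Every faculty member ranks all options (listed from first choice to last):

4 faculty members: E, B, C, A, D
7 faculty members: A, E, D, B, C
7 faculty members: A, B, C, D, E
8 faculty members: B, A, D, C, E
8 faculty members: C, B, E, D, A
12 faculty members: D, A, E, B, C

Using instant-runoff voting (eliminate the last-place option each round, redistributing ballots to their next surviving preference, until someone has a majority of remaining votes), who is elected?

A

Round 1: C 8, A 14, B 8, E 4, D 12. Eliminate E.
Round 2: C 8, A 14, B 12, D 12. Eliminate C.
Round 3: A 14, B 20, D 12. Eliminate D.
Round 4: A 26, B 20. A has a majority.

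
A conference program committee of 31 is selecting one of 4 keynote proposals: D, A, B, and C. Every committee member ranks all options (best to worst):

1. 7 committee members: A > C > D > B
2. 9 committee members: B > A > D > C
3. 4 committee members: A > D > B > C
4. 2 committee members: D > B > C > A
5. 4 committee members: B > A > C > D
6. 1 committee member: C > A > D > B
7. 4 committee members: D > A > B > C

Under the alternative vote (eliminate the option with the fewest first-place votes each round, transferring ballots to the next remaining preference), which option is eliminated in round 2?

D

Round 1: D 6, A 11, B 13, C 1. Eliminate C.
Round 2: D 6, A 12, B 13. Eliminate D.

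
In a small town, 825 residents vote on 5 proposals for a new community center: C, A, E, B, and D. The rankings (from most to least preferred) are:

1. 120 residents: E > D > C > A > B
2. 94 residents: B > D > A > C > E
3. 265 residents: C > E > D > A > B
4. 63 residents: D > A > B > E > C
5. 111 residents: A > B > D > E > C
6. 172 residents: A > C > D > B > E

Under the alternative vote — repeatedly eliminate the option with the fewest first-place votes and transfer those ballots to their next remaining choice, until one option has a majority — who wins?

A

Round 1: C 265, A 283, E 120, B 94, D 63. Eliminate D.
Round 2: C 265, A 346, E 120, B 94. Eliminate B.
Round 3: C 265, A 440, E 120. A has a majority.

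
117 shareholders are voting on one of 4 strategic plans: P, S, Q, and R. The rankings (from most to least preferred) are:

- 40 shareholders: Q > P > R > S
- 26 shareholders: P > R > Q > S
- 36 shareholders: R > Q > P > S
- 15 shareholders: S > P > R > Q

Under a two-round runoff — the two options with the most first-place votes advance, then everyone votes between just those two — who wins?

Round 1 first-place votes: P 26, S 15, Q 40, R 36.
Q and R advance.
Runoff: Q is preferred to R by 40 voters; R by 77.
R wins the runoff.

R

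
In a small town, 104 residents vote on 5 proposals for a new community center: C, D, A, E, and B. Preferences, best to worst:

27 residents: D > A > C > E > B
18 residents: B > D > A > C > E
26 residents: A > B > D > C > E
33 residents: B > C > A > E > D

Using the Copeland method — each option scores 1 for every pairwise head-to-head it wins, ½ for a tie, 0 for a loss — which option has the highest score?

A

C: beats E; loses to D, A, and B → score 1.
D: beats C and E; loses to A and B → score 2.
A: beats C, D, E, and B → score 4.
E: loses to C, D, A, and B → score 0.
B: beats C, D, and E; loses to A → score 3.
A has the best pairwise record.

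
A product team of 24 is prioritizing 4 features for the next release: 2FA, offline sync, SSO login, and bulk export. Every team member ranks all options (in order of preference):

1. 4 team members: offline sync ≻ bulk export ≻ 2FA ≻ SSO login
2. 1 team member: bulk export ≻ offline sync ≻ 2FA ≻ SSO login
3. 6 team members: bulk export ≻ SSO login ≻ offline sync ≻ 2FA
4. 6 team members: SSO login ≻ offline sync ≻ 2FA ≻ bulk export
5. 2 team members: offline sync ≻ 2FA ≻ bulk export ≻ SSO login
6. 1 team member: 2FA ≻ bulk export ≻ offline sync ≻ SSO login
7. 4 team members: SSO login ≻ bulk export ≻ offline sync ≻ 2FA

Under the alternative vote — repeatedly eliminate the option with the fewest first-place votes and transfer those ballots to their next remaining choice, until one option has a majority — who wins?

bulk export

Round 1: 2FA 1, offline sync 6, SSO login 10, bulk export 7. Eliminate 2FA.
Round 2: offline sync 6, SSO login 10, bulk export 8. Eliminate offline sync.
Round 3: SSO login 10, bulk export 14. Bulk export has a majority.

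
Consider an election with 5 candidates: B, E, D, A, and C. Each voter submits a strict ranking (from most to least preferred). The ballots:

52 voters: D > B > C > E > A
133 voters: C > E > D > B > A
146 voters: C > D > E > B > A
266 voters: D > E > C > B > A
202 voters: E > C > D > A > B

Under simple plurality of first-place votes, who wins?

First-place votes: B 0, E 202, D 318, A 0, C 279.
D has the most first-place votes.

D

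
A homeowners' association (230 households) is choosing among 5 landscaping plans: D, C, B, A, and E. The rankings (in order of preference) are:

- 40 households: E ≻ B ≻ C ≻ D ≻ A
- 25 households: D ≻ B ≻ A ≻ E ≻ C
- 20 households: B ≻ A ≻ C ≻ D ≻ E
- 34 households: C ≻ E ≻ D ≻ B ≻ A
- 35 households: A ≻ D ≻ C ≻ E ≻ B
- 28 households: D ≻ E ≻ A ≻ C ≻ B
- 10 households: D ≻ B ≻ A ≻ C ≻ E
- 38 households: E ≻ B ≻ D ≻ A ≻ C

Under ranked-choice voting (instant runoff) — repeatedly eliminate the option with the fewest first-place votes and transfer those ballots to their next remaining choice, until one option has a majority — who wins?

D

Round 1: D 63, C 34, B 20, A 35, E 78. Eliminate B.
Round 2: D 63, C 34, A 55, E 78. Eliminate C.
Round 3: D 63, A 55, E 112. Eliminate A.
Round 4: D 118, E 112. D has a majority.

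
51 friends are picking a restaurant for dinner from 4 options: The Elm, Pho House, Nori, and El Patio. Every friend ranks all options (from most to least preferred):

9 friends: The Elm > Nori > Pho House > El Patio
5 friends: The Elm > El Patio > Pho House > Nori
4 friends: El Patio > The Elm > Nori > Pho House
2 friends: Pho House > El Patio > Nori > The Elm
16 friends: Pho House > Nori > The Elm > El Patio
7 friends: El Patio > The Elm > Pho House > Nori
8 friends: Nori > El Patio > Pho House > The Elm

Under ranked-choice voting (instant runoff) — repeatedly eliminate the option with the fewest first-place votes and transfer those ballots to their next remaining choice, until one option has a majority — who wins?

Round 1: The Elm 14, Pho House 18, Nori 8, El Patio 11. Eliminate Nori.
Round 2: The Elm 14, Pho House 18, El Patio 19. Eliminate The Elm.
Round 3: Pho House 27, El Patio 24. Pho House has a majority.

Pho House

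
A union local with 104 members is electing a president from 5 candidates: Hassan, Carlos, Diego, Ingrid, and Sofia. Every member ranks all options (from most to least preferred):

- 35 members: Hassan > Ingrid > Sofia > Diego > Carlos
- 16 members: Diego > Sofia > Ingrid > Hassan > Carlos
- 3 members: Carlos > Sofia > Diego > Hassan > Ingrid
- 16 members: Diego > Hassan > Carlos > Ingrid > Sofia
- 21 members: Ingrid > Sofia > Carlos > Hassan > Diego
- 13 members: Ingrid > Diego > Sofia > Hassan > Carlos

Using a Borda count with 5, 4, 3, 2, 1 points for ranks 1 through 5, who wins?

Ingrid

Hassan: 35·5 + 16·2 + 3·2 + 16·4 + 21·2 + 13·2 = 345
Carlos: 35·1 + 16·1 + 3·5 + 16·3 + 21·3 + 13·1 = 190
Diego: 35·2 + 16·5 + 3·3 + 16·5 + 21·1 + 13·4 = 312
Ingrid: 35·4 + 16·3 + 3·1 + 16·2 + 21·5 + 13·5 = 393
Sofia: 35·3 + 16·4 + 3·4 + 16·1 + 21·4 + 13·3 = 320
Ingrid has the highest Borda score (393).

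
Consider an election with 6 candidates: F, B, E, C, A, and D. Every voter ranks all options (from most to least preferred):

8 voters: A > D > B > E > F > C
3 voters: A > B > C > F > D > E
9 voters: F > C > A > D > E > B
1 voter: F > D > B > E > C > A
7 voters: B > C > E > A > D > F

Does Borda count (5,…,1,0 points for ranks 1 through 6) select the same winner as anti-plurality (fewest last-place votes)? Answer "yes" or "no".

no

Borda — scores: F 64, B 74, E 48, C 74, A 96, D 64. Winner: A.
Anti-plurality — last-place votes: F 7, B 9, E 3, C 8, A 1, D 0. Winner: D.
The two methods disagree.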